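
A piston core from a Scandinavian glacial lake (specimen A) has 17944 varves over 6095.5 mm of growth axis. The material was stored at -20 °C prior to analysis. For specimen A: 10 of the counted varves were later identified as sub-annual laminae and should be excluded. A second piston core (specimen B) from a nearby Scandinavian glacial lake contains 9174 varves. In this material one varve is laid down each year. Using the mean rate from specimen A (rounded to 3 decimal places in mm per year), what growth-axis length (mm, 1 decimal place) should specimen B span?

Specimen A: adjusted count: 17944 − 10 = 17934 varves.
A: Extension rate ≈ 6095.5 / 17934 = 0.340 mm/yr.
Length of B = 0.340 × 9174 = 3119.2 mm.

3119.2 mm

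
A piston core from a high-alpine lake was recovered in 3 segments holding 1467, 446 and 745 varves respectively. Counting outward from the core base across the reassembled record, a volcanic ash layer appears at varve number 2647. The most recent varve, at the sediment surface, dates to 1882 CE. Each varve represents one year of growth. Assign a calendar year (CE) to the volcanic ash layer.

Total varves = 1467 + 446 + 745 = 2658.
Between varve 2647 and the sediment surface there are 2658 − 2647 = 11 varves.
Counting back 11 years from 1882 CE places the volcanic ash layer in 1882 − 11 = 1871 CE.

1871 CE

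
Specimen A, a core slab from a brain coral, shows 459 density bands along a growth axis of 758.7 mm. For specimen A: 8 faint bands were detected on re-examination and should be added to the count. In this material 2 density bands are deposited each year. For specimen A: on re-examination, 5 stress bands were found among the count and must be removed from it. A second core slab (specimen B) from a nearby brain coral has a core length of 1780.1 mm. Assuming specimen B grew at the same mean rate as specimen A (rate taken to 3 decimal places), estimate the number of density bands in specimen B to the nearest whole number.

1084 density bands

Specimen A: true density band count = 459 − 5 + 8 = 462.
Specimen A: 462 density bands at 2 per year is 462 / 2 = 231 years.
A: Mean rate = 758.7 mm / 231 years ≈ 3.284 mm/year.
For B, 1780.1 / 3.284 = 542.05 years; at 2 density bands per year that is 542.05 × 2 ≈ 1084 density bands.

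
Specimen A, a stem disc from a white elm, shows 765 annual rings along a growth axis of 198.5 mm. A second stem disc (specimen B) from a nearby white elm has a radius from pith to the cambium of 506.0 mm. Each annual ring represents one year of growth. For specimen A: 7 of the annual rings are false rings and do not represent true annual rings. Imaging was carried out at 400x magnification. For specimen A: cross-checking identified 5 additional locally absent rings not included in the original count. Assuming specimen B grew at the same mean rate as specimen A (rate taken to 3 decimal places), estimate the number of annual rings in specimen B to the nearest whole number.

1946 annual rings

Specimen A: adjusted count: 765 − 7 + 5 = 763 annual rings.
A: Mean rate = 198.5 mm / 763 years ≈ 0.260 mm per year.
For B, 506.0 / 0.260 = 1946.15 years ≈ 1946 annual rings.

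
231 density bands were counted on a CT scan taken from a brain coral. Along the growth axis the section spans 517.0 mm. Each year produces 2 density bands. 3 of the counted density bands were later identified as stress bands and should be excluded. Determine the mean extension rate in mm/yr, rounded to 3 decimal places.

True density band count = 231 − 3 = 228.
Dividing by 2 density bands per year: 228 / 2 = 114 years.
517.0 mm over 114 years gives 517.0 / 114 ≈ 4.535 mm/yr.

4.535 mm/yr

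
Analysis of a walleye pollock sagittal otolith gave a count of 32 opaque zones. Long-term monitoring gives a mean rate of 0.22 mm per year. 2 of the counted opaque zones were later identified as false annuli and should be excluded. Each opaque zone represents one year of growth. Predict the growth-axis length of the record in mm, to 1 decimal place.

Correcting the raw count gives 32 − 2 = 30 true opaque zones.
Length ≈ 0.22 × 30 = 6.6 mm.

6.6 mm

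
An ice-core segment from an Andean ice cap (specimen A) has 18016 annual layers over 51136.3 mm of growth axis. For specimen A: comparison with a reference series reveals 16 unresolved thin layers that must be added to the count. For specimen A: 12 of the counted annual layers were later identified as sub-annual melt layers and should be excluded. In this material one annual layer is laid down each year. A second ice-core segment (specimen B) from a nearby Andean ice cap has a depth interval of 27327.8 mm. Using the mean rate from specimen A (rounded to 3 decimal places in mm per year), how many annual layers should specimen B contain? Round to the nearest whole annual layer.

Specimen A: true annual layer count = 18016 − 12 + 16 = 18020.
A: Mean rate = 51136.3 mm / 18020 years ≈ 2.838 mm/year.
B spans 27327.8 / 2.838 = 9629.25 years ≈ 9629 annual layers.

9629 annual layers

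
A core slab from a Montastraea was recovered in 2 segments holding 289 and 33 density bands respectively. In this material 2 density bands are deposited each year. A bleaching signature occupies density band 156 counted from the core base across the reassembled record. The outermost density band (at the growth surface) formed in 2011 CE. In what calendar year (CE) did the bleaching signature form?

1928 CE

Total density bands = 289 + 33 = 322.
Between density band 156 and the growth surface there are 322 − 156 = 166 density bands.
166 density bands at 2 per year is 166 / 2 = 83 years.
The density band at the growth surface is 2011 CE, so the bleaching signature dates to 2011 − 83 = 1928 CE.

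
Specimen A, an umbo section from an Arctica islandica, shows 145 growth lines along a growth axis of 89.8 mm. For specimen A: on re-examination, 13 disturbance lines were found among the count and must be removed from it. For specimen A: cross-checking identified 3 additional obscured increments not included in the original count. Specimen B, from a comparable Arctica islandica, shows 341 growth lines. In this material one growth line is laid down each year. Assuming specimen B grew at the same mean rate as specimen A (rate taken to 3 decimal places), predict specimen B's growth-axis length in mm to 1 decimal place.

226.8 mm

Specimen A: correcting the raw count gives 145 − 13 + 3 = 135 true growth lines.
A: Extension rate ≈ 89.8 / 135 = 0.665 mm per year.
B's length ≈ 0.665 × 341 = 226.8 mm.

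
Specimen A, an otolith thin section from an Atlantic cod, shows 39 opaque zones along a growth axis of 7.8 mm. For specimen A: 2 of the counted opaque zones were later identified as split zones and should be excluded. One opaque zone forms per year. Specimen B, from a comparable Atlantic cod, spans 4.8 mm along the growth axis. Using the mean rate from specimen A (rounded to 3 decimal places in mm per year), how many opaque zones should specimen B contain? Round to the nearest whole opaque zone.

23 opaque zones

Specimen A: true opaque zone count = 39 − 2 = 37.
A: Mean rate = 7.8 mm / 37 years ≈ 0.211 mm per year.
Specimen B: 4.8 mm / 0.211 mm per year = 22.75 years ≈ 23 opaque zones.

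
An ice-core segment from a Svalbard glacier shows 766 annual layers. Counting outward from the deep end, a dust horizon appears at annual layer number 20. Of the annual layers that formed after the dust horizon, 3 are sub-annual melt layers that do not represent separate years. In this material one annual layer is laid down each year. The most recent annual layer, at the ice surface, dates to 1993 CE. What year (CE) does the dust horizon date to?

The dust horizon sits at annual layer 20 from the deep end, so 766 − 20 = 746 annual layers formed after it.
Removing the 3 false annual layers leaves 746 − 3 = 743 true annual layers beyond the dust horizon.
1993 − 743 = 1250 CE.

1250 CE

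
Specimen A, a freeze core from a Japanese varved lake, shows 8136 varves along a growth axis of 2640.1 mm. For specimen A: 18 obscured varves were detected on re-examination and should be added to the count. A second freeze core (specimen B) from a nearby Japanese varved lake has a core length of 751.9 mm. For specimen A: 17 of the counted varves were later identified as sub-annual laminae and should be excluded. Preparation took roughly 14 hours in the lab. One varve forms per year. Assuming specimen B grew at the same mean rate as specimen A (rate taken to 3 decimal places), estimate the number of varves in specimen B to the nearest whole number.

2321 varves

Specimen A: correcting the raw count gives 8136 − 17 + 18 = 8137 true varves.
A: Mean rate = 2640.1 mm / 8137 years ≈ 0.324 mm/year.
For B, 751.9 / 0.324 = 2320.68 years ≈ 2321 varves.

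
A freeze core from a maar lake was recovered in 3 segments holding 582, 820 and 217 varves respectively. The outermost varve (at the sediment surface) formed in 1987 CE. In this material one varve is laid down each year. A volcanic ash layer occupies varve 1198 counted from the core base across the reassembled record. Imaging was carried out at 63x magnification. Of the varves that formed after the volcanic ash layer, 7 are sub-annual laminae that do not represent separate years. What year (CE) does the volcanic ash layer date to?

1573 CE

Total varves = 582 + 820 + 217 = 1619.
1619 − 1198 = 421 varves lie beyond the volcanic ash layer toward the sediment surface.
Excluding 7 false varves: 421 − 7 = 414.
Counting back 414 years from 1987 CE places the volcanic ash layer in 1987 − 414 = 1573 CE.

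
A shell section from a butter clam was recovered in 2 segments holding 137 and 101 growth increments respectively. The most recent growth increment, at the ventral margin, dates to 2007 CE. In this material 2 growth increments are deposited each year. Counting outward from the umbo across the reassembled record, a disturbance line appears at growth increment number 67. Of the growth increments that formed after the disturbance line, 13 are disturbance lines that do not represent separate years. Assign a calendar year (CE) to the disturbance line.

1928 CE

Total growth increments = 137 + 101 = 238.
The disturbance line sits at growth increment 67 from the umbo, so 238 − 67 = 171 growth increments formed after it.
171 − 13 false = 158 true growth increments after the disturbance line.
With 2 growth increments per year, 158 / 2 = 79 years.
2007 − 79 = 1928 CE.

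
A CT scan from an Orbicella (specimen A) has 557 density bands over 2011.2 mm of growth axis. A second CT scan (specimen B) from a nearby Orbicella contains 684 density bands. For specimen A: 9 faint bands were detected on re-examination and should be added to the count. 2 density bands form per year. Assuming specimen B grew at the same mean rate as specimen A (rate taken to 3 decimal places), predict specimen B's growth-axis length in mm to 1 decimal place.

2430.6 mm

Specimen A: after corrections the count is 557 + 9 = 566 density bands.
Specimen A: 566 density bands at 2 per year is 566 / 2 = 283 years.
A: 2011.2 mm over 283 years gives 2011.2 / 283 ≈ 7.107 mm per year.
Specimen B: with 2 density bands per year, 684 / 2 = 342 years. B's length ≈ 7.107 × 342 = 2430.6 mm.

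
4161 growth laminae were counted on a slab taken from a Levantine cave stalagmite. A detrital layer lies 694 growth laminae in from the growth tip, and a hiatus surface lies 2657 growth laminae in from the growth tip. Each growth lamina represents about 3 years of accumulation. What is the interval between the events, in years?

5889 years

The two markers are separated by 2657 − 694 = 1963 growth laminae.
At 3 years per growth lamina, 1963 × 3 = 5889 years.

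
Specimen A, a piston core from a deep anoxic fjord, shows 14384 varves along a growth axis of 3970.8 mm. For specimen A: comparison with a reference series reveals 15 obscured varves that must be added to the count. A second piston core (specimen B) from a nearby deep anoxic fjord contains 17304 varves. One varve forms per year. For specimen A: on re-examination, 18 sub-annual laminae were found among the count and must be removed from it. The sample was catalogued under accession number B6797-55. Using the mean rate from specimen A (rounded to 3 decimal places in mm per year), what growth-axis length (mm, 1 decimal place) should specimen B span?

Specimen A: correcting the raw count gives 14384 − 18 + 15 = 14381 true varves.
A: Extension rate ≈ 3970.8 / 14381 = 0.276 mm/yr.
Length of B = 0.276 × 17304 = 4775.9 mm.

4775.9 mm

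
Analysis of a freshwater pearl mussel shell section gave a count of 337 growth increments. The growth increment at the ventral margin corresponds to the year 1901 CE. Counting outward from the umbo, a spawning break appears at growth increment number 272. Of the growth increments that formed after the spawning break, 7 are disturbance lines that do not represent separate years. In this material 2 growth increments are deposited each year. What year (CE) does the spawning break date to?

Between growth increment 272 and the ventral margin there are 337 − 272 = 65 growth increments.
Excluding 7 false growth increments: 65 − 7 = 58.
58 growth increments at 2 per year is 58 / 2 = 29 years.
Counting back 29 years from 1901 CE places the spawning break in 1901 − 29 = 1872 CE.

1872 CE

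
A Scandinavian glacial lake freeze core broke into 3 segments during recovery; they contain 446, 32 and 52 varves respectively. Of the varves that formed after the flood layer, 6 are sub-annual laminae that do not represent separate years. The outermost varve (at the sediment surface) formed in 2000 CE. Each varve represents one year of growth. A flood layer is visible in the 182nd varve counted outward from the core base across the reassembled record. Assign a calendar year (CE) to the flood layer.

1658 CE

Total varves = 446 + 32 + 52 = 530.
Between varve 182 and the sediment surface there are 530 − 182 = 348 varves.
Excluding 6 false varves: 348 − 6 = 342.
The varve at the sediment surface is 2000 CE, so the flood layer dates to 2000 − 342 = 1658 CE.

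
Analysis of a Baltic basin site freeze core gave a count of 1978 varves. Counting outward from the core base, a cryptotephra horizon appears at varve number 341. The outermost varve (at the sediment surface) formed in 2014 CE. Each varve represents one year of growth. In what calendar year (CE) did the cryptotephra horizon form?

377 CE

The cryptotephra horizon sits at varve 341 from the core base, so 1978 − 341 = 1637 varves formed after it.
The varve at the sediment surface is 2014 CE, so the cryptotephra horizon dates to 2014 − 1637 = 377 CE.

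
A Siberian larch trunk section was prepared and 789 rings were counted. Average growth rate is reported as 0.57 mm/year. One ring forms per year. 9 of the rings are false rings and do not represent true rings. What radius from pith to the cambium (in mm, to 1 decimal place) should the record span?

Correcting the raw count gives 789 − 9 = 780 true rings.
780 years at 0.57 mm/year gives 0.57 × 780 = 444.6 mm.

444.6 mm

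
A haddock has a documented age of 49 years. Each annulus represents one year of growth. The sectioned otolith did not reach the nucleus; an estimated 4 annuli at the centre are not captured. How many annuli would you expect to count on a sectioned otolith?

One annulus per year gives 49 annuli over 49 years.
Subtracting the 4 annuli not captured gives 49 − 4 = 45 annuli in the record.

45 annuli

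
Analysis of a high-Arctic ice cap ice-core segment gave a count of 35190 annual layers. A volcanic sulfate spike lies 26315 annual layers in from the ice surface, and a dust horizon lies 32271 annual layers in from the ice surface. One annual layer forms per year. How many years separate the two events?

The two markers are separated by 32271 − 26315 = 5956 annual layers.
At one annual layer per year, 5956 years elapsed between them.

5956 years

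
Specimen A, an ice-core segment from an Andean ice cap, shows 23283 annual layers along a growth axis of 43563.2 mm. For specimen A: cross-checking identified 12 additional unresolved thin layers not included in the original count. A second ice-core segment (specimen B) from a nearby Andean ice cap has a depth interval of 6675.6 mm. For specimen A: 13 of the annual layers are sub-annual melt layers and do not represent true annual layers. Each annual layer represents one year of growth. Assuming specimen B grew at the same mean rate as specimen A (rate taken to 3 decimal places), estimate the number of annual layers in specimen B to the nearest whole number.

Specimen A: adjusted count: 23283 − 13 + 12 = 23282 annual layers.
A: 43563.2 mm over 23282 years gives 43563.2 / 23282 ≈ 1.871 mm per year.
For B, 6675.6 / 1.871 = 3567.93 years ≈ 3568 annual layers.

3568 annual layers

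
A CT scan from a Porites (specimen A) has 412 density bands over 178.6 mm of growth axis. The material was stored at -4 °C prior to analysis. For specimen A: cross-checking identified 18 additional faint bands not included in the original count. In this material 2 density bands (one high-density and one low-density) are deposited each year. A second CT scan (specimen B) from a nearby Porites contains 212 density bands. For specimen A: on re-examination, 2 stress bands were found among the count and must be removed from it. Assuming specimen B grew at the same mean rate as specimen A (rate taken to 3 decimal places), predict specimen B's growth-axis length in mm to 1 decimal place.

88.5 mm

Specimen A: true density band count = 412 − 2 + 18 = 428.
Specimen A: 428 density bands at 2 per year is 428 / 2 = 214 years.
A: Extension rate ≈ 178.6 / 214 = 0.835 mm/year.
Specimen B: dividing by 2 density bands per year: 212 / 2 = 106 years. B's length ≈ 0.835 × 106 = 88.5 mm.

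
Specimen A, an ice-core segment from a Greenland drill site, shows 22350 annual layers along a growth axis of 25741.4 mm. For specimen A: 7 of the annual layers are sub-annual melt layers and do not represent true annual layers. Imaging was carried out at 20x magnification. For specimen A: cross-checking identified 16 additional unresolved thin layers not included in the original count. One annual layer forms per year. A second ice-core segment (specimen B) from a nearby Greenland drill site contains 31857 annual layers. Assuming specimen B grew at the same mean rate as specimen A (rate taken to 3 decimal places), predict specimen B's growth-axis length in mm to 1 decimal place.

Specimen A: after corrections the count is 22350 − 7 + 16 = 22359 annual layers.
A: Extension rate ≈ 25741.4 / 22359 = 1.151 mm/year.
B's length ≈ 1.151 × 31857 = 36667.4 mm.

36667.4 mm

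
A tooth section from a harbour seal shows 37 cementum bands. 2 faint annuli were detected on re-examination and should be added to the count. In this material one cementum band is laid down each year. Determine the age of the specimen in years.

Adjusted count: 37 + 2 = 39 cementum bands.
At one cementum band per year, that is 39 years.

39 yr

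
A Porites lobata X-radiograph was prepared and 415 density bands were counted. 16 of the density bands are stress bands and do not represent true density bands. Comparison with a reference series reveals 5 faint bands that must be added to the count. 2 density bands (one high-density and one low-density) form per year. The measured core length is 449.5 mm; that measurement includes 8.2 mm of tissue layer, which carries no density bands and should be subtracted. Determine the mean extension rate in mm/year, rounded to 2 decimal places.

Correcting the raw count gives 415 − 16 + 5 = 404 true density bands.
With 2 density bands per year, 404 / 2 = 202 years.
Removing the 8.2 mm offcut leaves 449.5 − 8.2 = 441.3 mm.
441.3 mm over 202 years gives 441.3 / 202 ≈ 2.18 mm/year.

2.18 mm/year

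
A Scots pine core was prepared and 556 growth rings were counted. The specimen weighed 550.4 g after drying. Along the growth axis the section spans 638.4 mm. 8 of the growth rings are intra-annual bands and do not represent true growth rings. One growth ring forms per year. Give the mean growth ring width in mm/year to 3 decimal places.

1.165 mm/year

After corrections the count is 556 − 8 = 548 growth rings.
638.4 mm over 548 years gives 638.4 / 548 ≈ 1.165 mm/year.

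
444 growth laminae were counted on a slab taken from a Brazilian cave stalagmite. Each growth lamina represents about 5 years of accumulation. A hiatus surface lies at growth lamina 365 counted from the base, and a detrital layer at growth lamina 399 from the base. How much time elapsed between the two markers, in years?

399 − 365 = 34 growth laminae lie between the two events.
Multiplying by 5 years per growth lamina: 34 × 5 = 170 years.

170 yr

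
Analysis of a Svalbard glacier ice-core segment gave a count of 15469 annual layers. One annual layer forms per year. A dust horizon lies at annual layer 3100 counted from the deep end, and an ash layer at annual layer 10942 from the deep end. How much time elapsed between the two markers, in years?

7842 years

The two markers are separated by 10942 − 3100 = 7842 annual layers.
That is 7842 years at one annual layer per year.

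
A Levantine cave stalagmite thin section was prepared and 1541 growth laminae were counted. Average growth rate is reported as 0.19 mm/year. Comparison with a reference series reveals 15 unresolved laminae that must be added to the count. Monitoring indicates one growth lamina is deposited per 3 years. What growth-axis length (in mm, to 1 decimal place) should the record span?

Correcting the raw count gives 1541 + 15 = 1556 true growth laminae.
Multiplying by 3 years per growth lamina: 1556 × 3 = 4668 years.
4668 years at 0.19 mm/year gives 0.19 × 4668 = 886.9 mm.

886.9 mm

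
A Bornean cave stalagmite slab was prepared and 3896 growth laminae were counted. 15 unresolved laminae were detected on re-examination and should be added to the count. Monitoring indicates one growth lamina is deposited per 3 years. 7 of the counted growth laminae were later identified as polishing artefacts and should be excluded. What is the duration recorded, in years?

After corrections the count is 3896 − 7 + 15 = 3904 growth laminae.
At 3 years per growth lamina, 3904 × 3 = 11712 years.

11712 years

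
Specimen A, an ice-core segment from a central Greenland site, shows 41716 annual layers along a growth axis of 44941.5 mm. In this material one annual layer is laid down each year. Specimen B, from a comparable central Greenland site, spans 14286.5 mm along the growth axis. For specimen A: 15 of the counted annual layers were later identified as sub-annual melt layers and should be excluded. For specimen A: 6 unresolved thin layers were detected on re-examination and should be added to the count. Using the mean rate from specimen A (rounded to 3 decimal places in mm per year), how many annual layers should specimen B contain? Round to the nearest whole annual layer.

13253 annual layers

Specimen A: after corrections the count is 41716 − 15 + 6 = 41707 annual layers.
A: Mean rate = 44941.5 mm / 41707 years ≈ 1.078 mm/yr.
Specimen B: 14286.5 mm / 1.078 mm per year = 13252.78 years ≈ 13253 annual layers.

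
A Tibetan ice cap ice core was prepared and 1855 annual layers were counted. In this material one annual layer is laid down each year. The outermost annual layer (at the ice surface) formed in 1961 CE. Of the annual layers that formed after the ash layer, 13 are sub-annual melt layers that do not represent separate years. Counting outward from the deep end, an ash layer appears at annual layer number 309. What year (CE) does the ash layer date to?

The ash layer sits at annual layer 309 from the deep end, so 1855 − 309 = 1546 annual layers formed after it.
Excluding 13 false annual layers: 1546 − 13 = 1533.
The annual layer at the ice surface is 1961 CE, so the ash layer dates to 1961 − 1533 = 428 CE.

428 CE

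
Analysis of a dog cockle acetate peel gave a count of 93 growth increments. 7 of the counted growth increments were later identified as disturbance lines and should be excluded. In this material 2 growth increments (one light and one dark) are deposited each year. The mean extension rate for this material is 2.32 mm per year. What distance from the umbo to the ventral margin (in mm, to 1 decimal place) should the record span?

99.8 mm

Correcting the raw count gives 93 − 7 = 86 true growth increments.
With 2 growth increments per year, 86 / 2 = 43 years.
Length ≈ 2.32 × 43 = 99.8 mm.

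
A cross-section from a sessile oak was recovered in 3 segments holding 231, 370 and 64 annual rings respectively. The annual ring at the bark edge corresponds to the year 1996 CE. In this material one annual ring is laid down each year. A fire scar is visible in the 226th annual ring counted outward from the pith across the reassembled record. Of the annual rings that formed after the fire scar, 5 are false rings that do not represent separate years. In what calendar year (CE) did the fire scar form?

1562 CE

Total annual rings = 231 + 370 + 64 = 665.
665 − 226 = 439 annual rings lie beyond the fire scar toward the bark edge.
Excluding 5 false annual rings: 439 − 5 = 434.
1996 − 434 = 1562 CE.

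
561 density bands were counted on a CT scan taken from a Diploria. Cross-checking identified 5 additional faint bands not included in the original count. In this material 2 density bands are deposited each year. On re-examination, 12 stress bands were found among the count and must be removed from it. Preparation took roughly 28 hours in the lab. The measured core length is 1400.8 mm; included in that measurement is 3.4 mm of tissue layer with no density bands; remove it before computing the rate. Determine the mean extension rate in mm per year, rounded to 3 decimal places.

After corrections the count is 561 − 12 + 5 = 554 density bands.
With 2 density bands per year, 554 / 2 = 277 years.
Removing the 3.4 mm offcut leaves 1400.8 − 3.4 = 1397.4 mm.
Extension rate ≈ 1397.4 / 277 = 5.045 mm per year.

5.045 mm per year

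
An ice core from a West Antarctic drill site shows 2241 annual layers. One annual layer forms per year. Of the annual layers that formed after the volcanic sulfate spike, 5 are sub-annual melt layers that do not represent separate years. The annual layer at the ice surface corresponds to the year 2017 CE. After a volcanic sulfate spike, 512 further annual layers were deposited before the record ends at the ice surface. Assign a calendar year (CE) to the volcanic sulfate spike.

1510 CE

512 annual layers formed after the volcanic sulfate spike.
Excluding 5 false annual layers: 512 − 5 = 507.
Counting back 507 years from 2017 CE places the volcanic sulfate spike in 2017 − 507 = 1510 CE.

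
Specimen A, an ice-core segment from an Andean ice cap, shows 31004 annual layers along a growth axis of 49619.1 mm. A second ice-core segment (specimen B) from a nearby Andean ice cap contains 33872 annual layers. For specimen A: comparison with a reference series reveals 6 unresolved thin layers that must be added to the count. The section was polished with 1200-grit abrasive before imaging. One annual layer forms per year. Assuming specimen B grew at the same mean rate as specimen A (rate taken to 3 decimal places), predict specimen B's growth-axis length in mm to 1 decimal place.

54195.2 mm

Specimen A: true annual layer count = 31004 + 6 = 31010.
A: Extension rate ≈ 49619.1 / 31010 = 1.600 mm/yr.
For B, 1.600 mm/year × 33872 years = 54195.2 mm.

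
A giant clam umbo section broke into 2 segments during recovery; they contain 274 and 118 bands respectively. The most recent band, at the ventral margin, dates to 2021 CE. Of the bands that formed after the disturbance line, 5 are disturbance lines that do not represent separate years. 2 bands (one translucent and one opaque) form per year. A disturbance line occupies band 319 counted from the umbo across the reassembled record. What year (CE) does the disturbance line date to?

Total bands = 274 + 118 = 392.
392 − 319 = 73 bands lie beyond the disturbance line toward the ventral margin.
Excluding 5 false bands: 73 − 5 = 68.
Dividing by 2 bands per year: 68 / 2 = 34 years.
2021 − 34 = 1987 CE.

1987 CE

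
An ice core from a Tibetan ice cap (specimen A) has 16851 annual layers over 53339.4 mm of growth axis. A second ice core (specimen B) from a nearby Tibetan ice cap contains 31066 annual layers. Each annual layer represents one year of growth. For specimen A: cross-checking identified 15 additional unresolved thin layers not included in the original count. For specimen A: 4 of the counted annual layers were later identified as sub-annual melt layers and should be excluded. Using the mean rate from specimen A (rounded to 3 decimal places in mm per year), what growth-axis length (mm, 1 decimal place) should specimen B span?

98261.8 mm

Specimen A: correcting the raw count gives 16851 − 4 + 15 = 16862 true annual layers.
A: Mean rate = 53339.4 mm / 16862 years ≈ 3.163 mm/year.
Length of B = 3.163 × 31066 = 98261.8 mm.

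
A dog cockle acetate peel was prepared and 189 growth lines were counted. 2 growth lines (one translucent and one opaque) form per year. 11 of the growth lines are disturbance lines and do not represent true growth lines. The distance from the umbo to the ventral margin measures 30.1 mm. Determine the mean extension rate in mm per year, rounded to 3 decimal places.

True growth line count = 189 − 11 = 178.
With 2 growth lines per year, 178 / 2 = 89 years.
30.1 mm over 89 years gives 30.1 / 89 ≈ 0.338 mm per year.

0.338 mm per year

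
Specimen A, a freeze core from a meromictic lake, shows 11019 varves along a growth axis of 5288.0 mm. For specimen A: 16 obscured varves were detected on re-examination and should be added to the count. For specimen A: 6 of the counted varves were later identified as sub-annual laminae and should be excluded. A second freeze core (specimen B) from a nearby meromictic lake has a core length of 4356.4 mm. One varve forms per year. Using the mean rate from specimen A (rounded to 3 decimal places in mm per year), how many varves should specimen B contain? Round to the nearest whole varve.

Specimen A: after corrections the count is 11019 − 6 + 16 = 11029 varves.
A: 5288.0 mm over 11029 years gives 5288.0 / 11029 ≈ 0.479 mm per year.
Specimen B: 4356.4 mm / 0.479 mm per year = 9094.78 years ≈ 9095 varves.

9095 varves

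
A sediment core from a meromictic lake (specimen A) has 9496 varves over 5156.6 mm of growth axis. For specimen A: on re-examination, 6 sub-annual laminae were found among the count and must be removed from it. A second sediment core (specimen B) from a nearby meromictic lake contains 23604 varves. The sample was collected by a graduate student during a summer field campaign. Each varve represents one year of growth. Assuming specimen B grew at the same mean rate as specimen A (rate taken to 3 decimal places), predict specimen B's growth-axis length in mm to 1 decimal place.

12817.0 mm

Specimen A: after corrections the count is 9496 − 6 = 9490 varves.
A: 5156.6 mm over 9490 years gives 5156.6 / 9490 ≈ 0.543 mm/year.
B's length ≈ 0.543 × 23604 = 12817.0 mm.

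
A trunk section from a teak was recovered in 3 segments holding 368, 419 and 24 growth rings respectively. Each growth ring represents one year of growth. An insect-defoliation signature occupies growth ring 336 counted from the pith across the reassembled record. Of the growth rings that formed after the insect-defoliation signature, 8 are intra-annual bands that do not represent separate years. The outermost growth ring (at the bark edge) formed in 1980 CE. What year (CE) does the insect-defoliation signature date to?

Total growth rings = 368 + 419 + 24 = 811.
811 − 336 = 475 growth rings lie beyond the insect-defoliation signature toward the bark edge.
Excluding 8 false growth rings: 475 − 8 = 467.
1980 − 467 = 1513 CE.

1513 CE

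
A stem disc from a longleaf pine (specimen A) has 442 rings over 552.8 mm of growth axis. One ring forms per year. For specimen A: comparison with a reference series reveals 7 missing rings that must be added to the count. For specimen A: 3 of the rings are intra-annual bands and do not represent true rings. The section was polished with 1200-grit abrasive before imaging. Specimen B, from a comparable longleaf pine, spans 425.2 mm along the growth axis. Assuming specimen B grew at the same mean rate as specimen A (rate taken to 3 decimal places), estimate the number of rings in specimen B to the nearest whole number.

343 rings

Specimen A: correcting the raw count gives 442 − 3 + 7 = 446 true rings.
A: Mean rate = 552.8 mm / 446 years ≈ 1.239 mm per year.
For B, 425.2 / 1.239 = 343.18 years ≈ 343 rings.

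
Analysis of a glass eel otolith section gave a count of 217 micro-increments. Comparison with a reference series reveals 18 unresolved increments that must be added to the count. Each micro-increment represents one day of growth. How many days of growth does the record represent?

235 d

After corrections the count is 217 + 18 = 235 micro-increments.
With a one-to-one micro-increment periodicity this is 235 days.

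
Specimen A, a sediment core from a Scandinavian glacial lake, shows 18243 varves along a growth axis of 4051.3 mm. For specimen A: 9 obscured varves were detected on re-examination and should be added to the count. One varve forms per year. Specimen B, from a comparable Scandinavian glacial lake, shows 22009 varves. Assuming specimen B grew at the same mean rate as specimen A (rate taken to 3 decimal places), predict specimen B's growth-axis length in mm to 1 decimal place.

Specimen A: true varve count = 18243 + 9 = 18252.
A: Extension rate ≈ 4051.3 / 18252 = 0.222 mm/yr.
B's length ≈ 0.222 × 22009 = 4886.0 mm.

4886.0 mm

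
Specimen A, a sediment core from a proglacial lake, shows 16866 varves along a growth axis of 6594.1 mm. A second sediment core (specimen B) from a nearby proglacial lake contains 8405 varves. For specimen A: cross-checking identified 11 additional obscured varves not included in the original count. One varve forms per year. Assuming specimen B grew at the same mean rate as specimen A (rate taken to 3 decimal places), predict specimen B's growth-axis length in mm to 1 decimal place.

3286.4 mm

Specimen A: correcting the raw count gives 16866 + 11 = 16877 true varves.
A: Mean rate = 6594.1 mm / 16877 years ≈ 0.391 mm/year.
B's length ≈ 0.391 × 8405 = 3286.4 mm.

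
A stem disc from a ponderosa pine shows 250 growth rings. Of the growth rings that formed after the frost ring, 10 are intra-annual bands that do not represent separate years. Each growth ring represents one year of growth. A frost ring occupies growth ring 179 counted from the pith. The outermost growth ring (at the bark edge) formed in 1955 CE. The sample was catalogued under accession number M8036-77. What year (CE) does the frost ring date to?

Between growth ring 179 and the bark edge there are 250 − 179 = 71 growth rings.
Removing the 10 false growth rings leaves 71 − 10 = 61 true growth rings beyond the frost ring.
Counting back 61 years from 1955 CE places the frost ring in 1955 − 61 = 1894 CE.

1894 CE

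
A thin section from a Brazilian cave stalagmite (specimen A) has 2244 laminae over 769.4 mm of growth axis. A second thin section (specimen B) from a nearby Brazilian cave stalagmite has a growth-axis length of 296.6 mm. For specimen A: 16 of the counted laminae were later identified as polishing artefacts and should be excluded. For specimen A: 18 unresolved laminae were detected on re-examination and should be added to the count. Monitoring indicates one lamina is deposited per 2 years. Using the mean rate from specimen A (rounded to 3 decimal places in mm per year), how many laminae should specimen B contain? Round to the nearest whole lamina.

867 laminae

Specimen A: correcting the raw count gives 2244 − 16 + 18 = 2246 true laminae.
Specimen A: at 2 years per lamina, 2246 × 2 = 4492 years.
A: Mean rate = 769.4 mm / 4492 years ≈ 0.171 mm/year.
B spans 296.6 / 0.171 = 1734.50 years; at 2 years per lamina that is 1734.50 / 2 ≈ 867 laminae.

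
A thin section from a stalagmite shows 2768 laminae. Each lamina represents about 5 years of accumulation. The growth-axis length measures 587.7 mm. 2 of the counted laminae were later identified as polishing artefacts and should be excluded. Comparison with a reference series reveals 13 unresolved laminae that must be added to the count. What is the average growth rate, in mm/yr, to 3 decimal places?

0.042 mm/yr

Adjusted count: 2768 − 2 + 13 = 2779 laminae.
2779 laminae at 5 years each span 2779 × 5 = 13895 years.
Extension rate ≈ 587.7 / 13895 = 0.042 mm/yr.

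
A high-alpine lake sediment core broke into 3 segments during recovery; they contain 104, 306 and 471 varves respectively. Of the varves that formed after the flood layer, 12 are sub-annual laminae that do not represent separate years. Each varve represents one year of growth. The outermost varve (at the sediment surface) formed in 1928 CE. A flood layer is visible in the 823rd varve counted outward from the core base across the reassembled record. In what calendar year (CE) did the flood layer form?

Total varves = 104 + 306 + 471 = 881.
The flood layer sits at varve 823 from the core base, so 881 − 823 = 58 varves formed after it.
Excluding 12 false varves: 58 − 12 = 46.
1928 − 46 = 1882 CE.

1882 CE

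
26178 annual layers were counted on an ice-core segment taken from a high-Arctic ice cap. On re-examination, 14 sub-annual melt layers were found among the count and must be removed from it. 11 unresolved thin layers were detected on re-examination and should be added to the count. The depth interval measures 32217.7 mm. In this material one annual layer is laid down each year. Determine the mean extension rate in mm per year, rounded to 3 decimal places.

After corrections the count is 26178 − 14 + 11 = 26175 annual layers.
32217.7 mm over 26175 years gives 32217.7 / 26175 ≈ 1.231 mm per year.

1.231 mm per year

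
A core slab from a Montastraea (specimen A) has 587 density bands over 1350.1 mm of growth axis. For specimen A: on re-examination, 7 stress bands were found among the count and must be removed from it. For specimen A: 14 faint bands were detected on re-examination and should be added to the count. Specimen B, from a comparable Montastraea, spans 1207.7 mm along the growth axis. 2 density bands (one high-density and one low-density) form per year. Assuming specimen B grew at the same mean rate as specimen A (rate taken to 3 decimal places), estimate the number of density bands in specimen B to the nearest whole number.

Specimen A: adjusted count: 587 − 7 + 14 = 594 density bands.
Specimen A: 594 density bands at 2 per year is 594 / 2 = 297 years.
A: Mean rate = 1350.1 mm / 297 years ≈ 4.546 mm/yr.
For B, 1207.7 / 4.546 = 265.66 years; at 2 density bands per year that is 265.66 × 2 ≈ 531 density bands.

531 density bands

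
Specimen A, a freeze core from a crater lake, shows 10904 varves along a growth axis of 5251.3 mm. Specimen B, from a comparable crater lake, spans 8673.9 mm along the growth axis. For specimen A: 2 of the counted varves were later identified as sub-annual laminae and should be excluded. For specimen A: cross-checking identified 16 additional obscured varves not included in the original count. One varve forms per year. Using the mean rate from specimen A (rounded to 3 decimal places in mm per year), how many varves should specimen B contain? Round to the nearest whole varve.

Specimen A: adjusted count: 10904 − 2 + 16 = 10918 varves.
A: 5251.3 mm over 10918 years gives 5251.3 / 10918 ≈ 0.481 mm/yr.
Specimen B: 8673.9 mm / 0.481 mm per year = 18033.06 years ≈ 18033 varves.

18033 varves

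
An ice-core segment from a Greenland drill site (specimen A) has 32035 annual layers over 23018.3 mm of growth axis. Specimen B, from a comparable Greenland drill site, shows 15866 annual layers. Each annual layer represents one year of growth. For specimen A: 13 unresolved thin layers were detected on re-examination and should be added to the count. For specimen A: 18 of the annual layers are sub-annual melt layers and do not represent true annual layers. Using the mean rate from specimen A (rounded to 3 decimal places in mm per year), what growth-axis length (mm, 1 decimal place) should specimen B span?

Specimen A: true annual layer count = 32035 − 18 + 13 = 32030.
A: 23018.3 mm over 32030 years gives 23018.3 / 32030 ≈ 0.719 mm/year.
Length of B = 0.719 × 15866 = 11407.7 mm.

11407.7 mm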